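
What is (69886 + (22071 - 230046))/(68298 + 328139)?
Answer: -138089/396437 ≈ -0.34833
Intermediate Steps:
(69886 + (22071 - 230046))/(68298 + 328139) = (69886 - 207975)/396437 = -138089*1/396437 = -138089/396437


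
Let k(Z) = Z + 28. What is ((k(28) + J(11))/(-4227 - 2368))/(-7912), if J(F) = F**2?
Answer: 177/52179640 ≈ 3.3921e-6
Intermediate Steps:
k(Z) = 28 + Z
((k(28) + J(11))/(-4227 - 2368))/(-7912) = (((28 + 28) + 11**2)/(-4227 - 2368))/(-7912) = ((56 + 121)/(-6595))*(-1/7912) = (177*(-1/6595))*(-1/7912) = -177/6595*(-1/7912) = 177/52179640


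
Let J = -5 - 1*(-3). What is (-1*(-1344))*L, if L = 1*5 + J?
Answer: 4032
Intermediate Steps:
J = -2 (J = -5 + 3 = -2)
L = 3 (L = 1*5 - 2 = 5 - 2 = 3)
(-1*(-1344))*L = -1*(-1344)*3 = 1344*3 = 4032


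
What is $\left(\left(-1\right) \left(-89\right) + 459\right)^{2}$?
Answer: $300304$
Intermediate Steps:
$\left(\left(-1\right) \left(-89\right) + 459\right)^{2} = \left(89 + 459\right)^{2} = 548^{2} = 300304$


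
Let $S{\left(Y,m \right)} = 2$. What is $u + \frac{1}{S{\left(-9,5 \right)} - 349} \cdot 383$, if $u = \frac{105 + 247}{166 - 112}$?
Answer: $\frac{50731}{9369} \approx 5.4148$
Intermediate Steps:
$u = \frac{176}{27}$ ($u = \frac{352}{54} = 352 \cdot \frac{1}{54} = \frac{176}{27} \approx 6.5185$)
$u + \frac{1}{S{\left(-9,5 \right)} - 349} \cdot 383 = \frac{176}{27} + \frac{1}{2 - 349} \cdot 383 = \frac{176}{27} + \frac{1}{-347} \cdot 383 = \frac{176}{27} - \frac{383}{347} = \frac{50731}{9369}$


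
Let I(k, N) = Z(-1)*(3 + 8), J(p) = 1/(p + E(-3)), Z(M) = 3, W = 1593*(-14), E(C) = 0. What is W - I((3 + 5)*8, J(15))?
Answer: -22335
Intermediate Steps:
W = -22302
J(p) = 1/p (J(p) = 1/(p + 0) = 1/p)
I(k, N) = 33 (I(k, N) = 3*(3 + 8) = 3*11 = 33)
W - I((3 + 5)*8, J(15)) = -22302 - 1*33 = -22302 - 33 = -22335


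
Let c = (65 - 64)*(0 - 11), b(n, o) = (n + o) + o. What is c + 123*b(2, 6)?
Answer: 1711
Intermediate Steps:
b(n, o) = n + 2*o
c = -11 (c = 1*(-11) = -11)
c + 123*b(2, 6) = -11 + 123*(2 + 2*6) = -11 + 123*(2 + 12) = -11 + 123*14 = -11 + 1722 = 1711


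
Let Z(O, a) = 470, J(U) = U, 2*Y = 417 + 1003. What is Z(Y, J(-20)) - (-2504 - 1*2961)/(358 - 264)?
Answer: 49645/94 ≈ 528.14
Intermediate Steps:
Y = 710 (Y = (417 + 1003)/2 = (1/2)*1420 = 710)
Z(Y, J(-20)) - (-2504 - 1*2961)/(358 - 264) = 470 - (-2504 - 1*2961)/(358 - 264) = 470 - (-2504 - 2961)/94 = 470 - (-5465)/94 = 470 - 1*(-5465/94) = 470 + 5465/94 = 49645/94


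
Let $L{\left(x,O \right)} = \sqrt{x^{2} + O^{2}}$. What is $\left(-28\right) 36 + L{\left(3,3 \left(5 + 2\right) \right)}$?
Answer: $-1008 + 15 \sqrt{2} \approx -986.79$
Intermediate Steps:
$L{\left(x,O \right)} = \sqrt{O^{2} + x^{2}}$
$\left(-28\right) 36 + L{\left(3,3 \left(5 + 2\right) \right)} = \left(-28\right) 36 + \sqrt{\left(3 \left(5 + 2\right)\right)^{2} + 3^{2}} = -1008 + \sqrt{\left(3 \cdot 7\right)^{2} + 9} = -1008 + \sqrt{21^{2} + 9} = -1008 + \sqrt{441 + 9} = -1008 + \sqrt{450} = -1008 + 15 \sqrt{2}$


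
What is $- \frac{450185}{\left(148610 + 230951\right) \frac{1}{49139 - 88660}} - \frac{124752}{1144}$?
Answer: $\frac{195254077217}{4175171} \approx 46766.0$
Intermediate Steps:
$- \frac{450185}{\left(148610 + 230951\right) \frac{1}{49139 - 88660}} - \frac{124752}{1144} = - \frac{450185}{379561 \frac{1}{-39521}} - \frac{15594}{143} = - \frac{450185}{379561 \left(- \frac{1}{39521}\right)} - \frac{15594}{143} = - \frac{450185}{- \frac{379561}{39521}} - \frac{15594}{143} = \left(-450185\right) \left(- \frac{39521}{379561}\right) - \frac{15594}{143} = \frac{17791761385}{379561} - \frac{15594}{143} = \frac{195254077217}{4175171}$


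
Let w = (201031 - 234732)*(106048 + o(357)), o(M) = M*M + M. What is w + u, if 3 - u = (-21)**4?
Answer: -7881308132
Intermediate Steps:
o(M) = M + M**2 (o(M) = M**2 + M = M + M**2)
w = -7881113654 (w = (201031 - 234732)*(106048 + 357*(1 + 357)) = -33701*(106048 + 357*358) = -33701*(106048 + 127806) = -33701*233854 = -7881113654)
u = -194478 (u = 3 - 1*(-21)**4 = 3 - 1*194481 = 3 - 194481 = -194478)
w + u = -7881113654 - 194478 = -7881308132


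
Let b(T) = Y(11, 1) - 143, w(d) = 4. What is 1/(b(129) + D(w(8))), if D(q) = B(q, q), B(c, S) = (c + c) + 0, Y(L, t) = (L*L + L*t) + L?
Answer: ⅛ ≈ 0.12500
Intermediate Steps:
Y(L, t) = L + L² + L*t (Y(L, t) = (L² + L*t) + L = L + L² + L*t)
b(T) = 0 (b(T) = 11*(1 + 11 + 1) - 143 = 11*13 - 143 = 143 - 143 = 0)
B(c, S) = 2*c (B(c, S) = 2*c + 0 = 2*c)
D(q) = 2*q
1/(b(129) + D(w(8))) = 1/(0 + 2*4) = 1/(0 + 8) = 1/8 = ⅛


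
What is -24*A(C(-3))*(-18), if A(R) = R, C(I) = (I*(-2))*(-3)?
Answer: -7776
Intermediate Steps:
C(I) = 6*I (C(I) = -2*I*(-3) = 6*I)
-24*A(C(-3))*(-18) = -144*(-3)*(-18) = -24*(-18)*(-18) = 432*(-18) = -7776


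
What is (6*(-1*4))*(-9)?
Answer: 216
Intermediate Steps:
(6*(-1*4))*(-9) = (6*(-4))*(-9) = -24*(-9) = 216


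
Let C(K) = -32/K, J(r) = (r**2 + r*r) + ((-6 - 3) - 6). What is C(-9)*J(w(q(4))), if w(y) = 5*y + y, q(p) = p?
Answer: 12128/3 ≈ 4042.7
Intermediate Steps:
w(y) = 6*y
J(r) = -15 + 2*r**2 (J(r) = (r**2 + r**2) + (-9 - 6) = 2*r**2 - 15 = -15 + 2*r**2)
C(-9)*J(w(q(4))) = (-32/(-9))*(-15 + 2*(6*4)**2) = (-32*(-1/9))*(-15 + 2*24**2) = 32*(-15 + 2*576)/9 = 32*(-15 + 1152)/9 = (32/9)*1137 = 12128/3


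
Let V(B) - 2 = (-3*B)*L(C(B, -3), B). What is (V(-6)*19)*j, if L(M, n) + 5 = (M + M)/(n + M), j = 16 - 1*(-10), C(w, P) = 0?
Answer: -43472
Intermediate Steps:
j = 26 (j = 16 + 10 = 26)
L(M, n) = -5 + 2*M/(M + n) (L(M, n) = -5 + (M + M)/(n + M) = -5 + (2*M)/(M + n) = -5 + 2*M/(M + n))
V(B) = 2 + 15*B (V(B) = 2 + (-3*B)*((-5*B - 3*0)/(0 + B)) = 2 + (-3*B)*((-5*B + 0)/B) = 2 + (-3*B)*((-5*B)/B) = 2 - 3*B*(-5) = 2 + 15*B)
(V(-6)*19)*j = ((2 + 15*(-6))*19)*26 = ((2 - 90)*19)*26 = -88*19*26 = -1672*26 = -43472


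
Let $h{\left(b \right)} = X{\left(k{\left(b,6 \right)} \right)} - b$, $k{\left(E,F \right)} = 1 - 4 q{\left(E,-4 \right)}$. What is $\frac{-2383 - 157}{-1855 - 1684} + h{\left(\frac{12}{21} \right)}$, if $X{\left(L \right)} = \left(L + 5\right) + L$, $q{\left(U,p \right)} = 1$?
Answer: $- \frac{21149}{24773} \approx -0.85371$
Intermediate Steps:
$k{\left(E,F \right)} = -3$ ($k{\left(E,F \right)} = 1 - 4 = -3$)
$X{\left(L \right)} = 5 + 2 L$ ($X{\left(L \right)} = \left(5 + L\right) + L = 5 + 2 L$)
$h{\left(b \right)} = -1 - b$ ($h{\left(b \right)} = \left(5 + 2 \left(-3\right)\right) - b = \left(5 - 6\right) - b = -1 - b$)
$\frac{-2383 - 157}{-1855 - 1684} + h{\left(\frac{12}{21} \right)} = \frac{-2383 - 157}{-1855 - 1684} - \left(1 + \frac{12}{21}\right) = - \frac{2540}{-3539} - \left(1 + 12 \cdot \frac{1}{21}\right) = \left(-2540\right) \left(- \frac{1}{3539}\right) - \frac{11}{7} = \frac{2540}{3539} - \frac{11}{7} = - \frac{21149}{24773}$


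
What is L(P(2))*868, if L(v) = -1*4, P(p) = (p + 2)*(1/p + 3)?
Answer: -3472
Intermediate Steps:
P(p) = (2 + p)*(3 + 1/p)
L(v) = -4
L(P(2))*868 = -4*868 = -3472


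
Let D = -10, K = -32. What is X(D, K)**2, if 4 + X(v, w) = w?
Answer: 1296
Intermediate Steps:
X(v, w) = -4 + w
X(D, K)**2 = (-4 - 32)**2 = (-36)**2 = 1296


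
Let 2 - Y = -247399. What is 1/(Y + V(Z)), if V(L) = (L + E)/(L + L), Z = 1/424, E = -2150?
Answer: -2/416797 ≈ -4.7985e-6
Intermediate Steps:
Y = 247401 (Y = 2 - 1*(-247399) = 2 + 247399 = 247401)
Z = 1/424 ≈ 0.0023585
V(L) = (-2150 + L)/(2*L) (V(L) = (L - 2150)/(L + L) = (-2150 + L)/((2*L)) = (-2150 + L)*(1/(2*L)) = (-2150 + L)/(2*L))
1/(Y + V(Z)) = 1/(247401 + (-2150 + 1/424)/(2*(1/424))) = 1/(247401 + (½)*424*(-911599/424)) = 1/(247401 - 911599/2) = 1/(-416797/2) = -2/416797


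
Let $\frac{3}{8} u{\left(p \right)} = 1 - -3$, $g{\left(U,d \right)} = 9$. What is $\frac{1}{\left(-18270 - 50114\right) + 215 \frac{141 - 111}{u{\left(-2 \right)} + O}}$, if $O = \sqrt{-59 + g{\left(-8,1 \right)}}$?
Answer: $\frac{- 15 \sqrt{2} + 32 i}{2 \left(- 1084469 i + 512880 \sqrt{2}\right)} \approx -1.4713 \cdot 10^{-5} + 6.0287 \cdot 10^{-8} i$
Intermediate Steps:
$u{\left(p \right)} = \frac{32}{3}$ ($u{\left(p \right)} = \frac{8 \left(1 - -3\right)}{3} = \frac{8 \left(1 + 3\right)}{3} = \frac{8}{3} \cdot 4 = \frac{32}{3}$)
$O = 5 i \sqrt{2}$ ($O = \sqrt{-59 + 9} = \sqrt{-50} = 5 i \sqrt{2} \approx 7.0711 i$)
$\frac{1}{\left(-18270 - 50114\right) + 215 \frac{141 - 111}{u{\left(-2 \right)} + O}} = \frac{1}{\left(-18270 - 50114\right) + 215 \frac{141 - 111}{\frac{32}{3} + 5 i \sqrt{2}}} = \frac{1}{-68384 + 215 \frac{30}{\frac{32}{3} + 5 i \sqrt{2}}} = \frac{1}{-68384 + \frac{6450}{\frac{32}{3} + 5 i \sqrt{2}}}$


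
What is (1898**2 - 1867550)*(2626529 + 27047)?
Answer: 4603566937904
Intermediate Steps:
(1898**2 - 1867550)*(2626529 + 27047) = (3602404 - 1867550)*2653576 = 1734854*2653576 = 4603566937904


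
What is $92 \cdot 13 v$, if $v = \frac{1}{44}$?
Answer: $\frac{299}{11} \approx 27.182$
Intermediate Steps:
$v = \frac{1}{44} \approx 0.022727$
$92 \cdot 13 v = 92 \cdot 13 \cdot \frac{1}{44} = 1196 \cdot \frac{1}{44} = \frac{299}{11}$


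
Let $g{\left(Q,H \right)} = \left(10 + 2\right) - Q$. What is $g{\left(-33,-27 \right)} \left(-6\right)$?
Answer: $-270$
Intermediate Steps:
$g{\left(Q,H \right)} = 12 - Q$
$g{\left(-33,-27 \right)} \left(-6\right) = \left(12 - -33\right) \left(-6\right) = \left(12 + 33\right) \left(-6\right) = 45 \left(-6\right) = -270$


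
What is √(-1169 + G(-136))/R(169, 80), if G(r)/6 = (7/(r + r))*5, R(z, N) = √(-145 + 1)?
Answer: √5409026/816 ≈ 2.8502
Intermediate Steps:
R(z, N) = 12*I (R(z, N) = √(-144) = 12*I)
G(r) = 105/r (G(r) = 6*((7/(r + r))*5) = 6*((7/(2*r))*5) = 6*(35/(2*r)) = 105/r)
√(-1169 + G(-136))/R(169, 80) = √(-1169 + 105/(-136))/((12*I)) = √(-1169 + 105*(-1/136))*(-I/12) = √(-1169 - 105/136)*(-I/12) = √(-159089/136)*(-I/12) = (I*√5409026/68)*(-I/12) = √5409026/816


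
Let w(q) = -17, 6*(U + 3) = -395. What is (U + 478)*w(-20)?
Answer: -41735/6 ≈ -6955.8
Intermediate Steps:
U = -413/6 (U = -3 + (⅙)*(-395) = -3 - 395/6 = -413/6 ≈ -68.833)
(U + 478)*w(-20) = (-413/6 + 478)*(-17) = (2455/6)*(-17) = -41735/6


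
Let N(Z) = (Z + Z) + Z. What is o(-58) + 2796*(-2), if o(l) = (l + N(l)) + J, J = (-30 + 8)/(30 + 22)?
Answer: -151435/26 ≈ -5824.4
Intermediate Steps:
N(Z) = 3*Z (N(Z) = 2*Z + Z = 3*Z)
J = -11/26 (J = -22/52 = -22*1/52 = -11/26 ≈ -0.42308)
o(l) = -11/26 + 4*l (o(l) = (l + 3*l) - 11/26 = 4*l - 11/26 = -11/26 + 4*l)
o(-58) + 2796*(-2) = (-11/26 + 4*(-58)) + 2796*(-2) = (-11/26 - 232) - 5592 = -6043/26 - 5592 = -151435/26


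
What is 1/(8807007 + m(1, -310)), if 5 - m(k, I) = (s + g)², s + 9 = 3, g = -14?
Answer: 1/8806612 ≈ 1.1355e-7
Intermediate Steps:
s = -6 (s = -9 + 3 = -6)
m(k, I) = -395 (m(k, I) = 5 - (-6 - 14)² = 5 - 1*(-20)² = 5 - 1*400 = 5 - 400 = -395)
1/(8807007 + m(1, -310)) = 1/(8807007 - 395) = 1/8806612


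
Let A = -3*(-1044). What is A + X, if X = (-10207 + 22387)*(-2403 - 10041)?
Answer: -151564788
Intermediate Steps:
X = -151567920 (X = 12180*(-12444) = -151567920)
A = 3132
A + X = 3132 - 151567920 = -151564788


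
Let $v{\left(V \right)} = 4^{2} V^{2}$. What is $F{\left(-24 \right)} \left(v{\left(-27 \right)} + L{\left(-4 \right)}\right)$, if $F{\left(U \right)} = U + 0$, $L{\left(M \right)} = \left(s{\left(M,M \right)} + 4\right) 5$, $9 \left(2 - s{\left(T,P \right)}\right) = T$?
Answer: $- \frac{842128}{3} \approx -2.8071 \cdot 10^{5}$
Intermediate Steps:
$s{\left(T,P \right)} = 2 - \frac{T}{9}$
$L{\left(M \right)} = 30 - \frac{5 M}{9}$ ($L{\left(M \right)} = \left(\left(2 - \frac{M}{9}\right) + 4\right) 5 = \left(6 - \frac{M}{9}\right) 5 = 30 - \frac{5 M}{9}$)
$F{\left(U \right)} = U$
$v{\left(V \right)} = 16 V^{2}$
$F{\left(-24 \right)} \left(v{\left(-27 \right)} + L{\left(-4 \right)}\right) = - 24 \left(16 \left(-27\right)^{2} + \left(30 - - \frac{20}{9}\right)\right) = - 24 \left(16 \cdot 729 + \left(30 + \frac{20}{9}\right)\right) = - 24 \left(11664 + \frac{290}{9}\right) = \left(-24\right) \frac{105266}{9} = - \frac{842128}{3}$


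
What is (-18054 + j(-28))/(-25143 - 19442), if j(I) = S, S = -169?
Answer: 18223/44585 ≈ 0.40872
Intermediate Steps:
j(I) = -169
(-18054 + j(-28))/(-25143 - 19442) = (-18054 - 169)/(-25143 - 19442) = -18223/(-44585) = -18223*(-1/44585) = 18223/44585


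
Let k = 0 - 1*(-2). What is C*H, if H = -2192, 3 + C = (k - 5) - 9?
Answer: 32880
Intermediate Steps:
k = 2 (k = 0 + 2 = 2)
C = -15 (C = -3 + ((2 - 5) - 9) = -3 + (-3 - 9) = -3 - 12 = -15)
C*H = -15*(-2192) = 32880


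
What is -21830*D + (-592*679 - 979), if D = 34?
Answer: -1145167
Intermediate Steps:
-21830*D + (-592*679 - 979) = -21830*34 + (-592*679 - 979) = -742220 + (-401968 - 979) = -742220 - 402947 = -1145167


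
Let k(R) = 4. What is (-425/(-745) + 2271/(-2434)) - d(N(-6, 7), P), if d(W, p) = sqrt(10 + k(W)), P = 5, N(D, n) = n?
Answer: -131489/362666 - sqrt(14) ≈ -4.1042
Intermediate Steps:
d(W, p) = sqrt(14) (d(W, p) = sqrt(10 + 4) = sqrt(14))
(-425/(-745) + 2271/(-2434)) - d(N(-6, 7), P) = (-425/(-745) + 2271/(-2434)) - sqrt(14) = (-425*(-1/745) + 2271*(-1/2434)) - sqrt(14) = (85/149 - 2271/2434) - sqrt(14) = -131489/362666 - sqrt(14)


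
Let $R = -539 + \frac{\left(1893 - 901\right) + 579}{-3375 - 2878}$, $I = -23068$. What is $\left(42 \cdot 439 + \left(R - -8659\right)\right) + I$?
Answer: $\frac{21821399}{6253} \approx 3489.8$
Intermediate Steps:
$R = - \frac{3371938}{6253}$ ($R = -539 + \frac{992 + 579}{-6253} = -539 + 1571 \left(- \frac{1}{6253}\right) = -539 - \frac{1571}{6253} = - \frac{3371938}{6253} \approx -539.25$)
$\left(42 \cdot 439 + \left(R - -8659\right)\right) + I = \left(42 \cdot 439 - - \frac{50772789}{6253}\right) - 23068 = \left(18438 + \left(- \frac{3371938}{6253} + 8659\right)\right) - 23068 = \left(18438 + \frac{50772789}{6253}\right) - 23068 = \frac{166065603}{6253} - 23068 = \frac{21821399}{6253}$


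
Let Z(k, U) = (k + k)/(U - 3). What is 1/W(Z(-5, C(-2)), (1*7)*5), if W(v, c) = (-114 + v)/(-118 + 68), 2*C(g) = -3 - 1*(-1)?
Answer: 100/223 ≈ 0.44843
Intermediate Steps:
C(g) = -1 (C(g) = (-3 - 1*(-1))/2 = (-3 + 1)/2 = (½)*(-2) = -1)
Z(k, U) = 2*k/(-3 + U) (Z(k, U) = (2*k)/(-3 + U) = 2*k/(-3 + U))
W(v, c) = 57/25 - v/50 (W(v, c) = (-114 + v)/(-50) = (-114 + v)*(-1/50) = 57/25 - v/50)
1/W(Z(-5, C(-2)), (1*7)*5) = 1/(57/25 - (-5)/(25*(-3 - 1))) = 1/(57/25 - (-5)/(25*(-4))) = 1/(57/25 - (-5)*(-1)/(25*4)) = 1/(57/25 - 1/50*5/2) = 1/(57/25 - 1/20) = 1/(223/100) = 100/223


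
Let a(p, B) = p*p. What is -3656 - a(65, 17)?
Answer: -7881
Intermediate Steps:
a(p, B) = p²
-3656 - a(65, 17) = -3656 - 1*65² = -3656 - 1*4225 = -3656 - 4225 = -7881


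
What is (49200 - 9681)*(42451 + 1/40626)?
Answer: 7572781509857/4514 ≈ 1.6776e+9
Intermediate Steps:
(49200 - 9681)*(42451 + 1/40626) = 39519*(42451 + 1/40626) = 39519*(1724614327/40626) = 7572781509857/4514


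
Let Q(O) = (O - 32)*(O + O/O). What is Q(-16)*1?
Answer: 720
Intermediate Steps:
Q(O) = (1 + O)*(-32 + O) (Q(O) = (-32 + O)*(O + 1) = (-32 + O)*(1 + O) = (1 + O)*(-32 + O))
Q(-16)*1 = (-32 + (-16)**2 - 31*(-16))*1 = (-32 + 256 + 496)*1 = 720*1 = 720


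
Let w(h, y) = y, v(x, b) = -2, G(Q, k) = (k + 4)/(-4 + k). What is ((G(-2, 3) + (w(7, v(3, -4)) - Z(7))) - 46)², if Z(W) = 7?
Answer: 3844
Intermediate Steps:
G(Q, k) = (4 + k)/(-4 + k)
((G(-2, 3) + (w(7, v(3, -4)) - Z(7))) - 46)² = (((4 + 3)/(-4 + 3) + (-2 - 1*7)) - 46)² = ((7/(-1) + (-2 - 7)) - 46)² = ((-1*7 - 9) - 46)² = ((-7 - 9) - 46)² = (-16 - 46)² = (-62)² = 3844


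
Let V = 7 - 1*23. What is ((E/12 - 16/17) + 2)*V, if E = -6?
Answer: -152/17 ≈ -8.9412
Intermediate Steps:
V = -16 (V = 7 - 23 = -16)
((E/12 - 16/17) + 2)*V = ((-6/12 - 16/17) + 2)*(-16) = ((-6*1/12 - 16*1/17) + 2)*(-16) = ((-1/2 - 16/17) + 2)*(-16) = (-49/34 + 2)*(-16) = (19/34)*(-16) = -152/17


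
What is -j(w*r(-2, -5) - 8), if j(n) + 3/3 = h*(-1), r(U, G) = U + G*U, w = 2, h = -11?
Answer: -10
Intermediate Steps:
j(n) = 10 (j(n) = -1 - 11*(-1) = -1 + 11 = 10)
-j(w*r(-2, -5) - 8) = -1*10 = -10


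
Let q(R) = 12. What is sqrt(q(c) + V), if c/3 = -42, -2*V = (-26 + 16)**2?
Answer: I*sqrt(38) ≈ 6.1644*I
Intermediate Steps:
V = -50 (V = -(-26 + 16)**2/2 = -1/2*(-10)**2 = -1/2*100 = -50)
c = -126 (c = 3*(-42) = -126)
sqrt(q(c) + V) = sqrt(12 - 50) = sqrt(-38) = I*sqrt(38)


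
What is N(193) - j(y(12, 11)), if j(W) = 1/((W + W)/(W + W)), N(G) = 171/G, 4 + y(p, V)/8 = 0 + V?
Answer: -22/193 ≈ -0.11399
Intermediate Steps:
y(p, V) = -32 + 8*V (y(p, V) = -32 + 8*(0 + V) = -32 + 8*V)
j(W) = 1 (j(W) = 1/((2*W)/((2*W))) = 1/((2*W)*(1/(2*W))) = 1/1 = 1)
N(193) - j(y(12, 11)) = 171/193 - 1*1 = 171*(1/193) - 1 = 171/193 - 1 = -22/193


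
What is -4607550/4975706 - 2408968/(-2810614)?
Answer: -240932001073/3496197235871 ≈ -0.068913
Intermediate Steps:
-4607550/4975706 - 2408968/(-2810614) = -4607550*1/4975706 - 2408968*(-1/2810614) = -2303775/2487853 + 1204484/1405307 = -240932001073/3496197235871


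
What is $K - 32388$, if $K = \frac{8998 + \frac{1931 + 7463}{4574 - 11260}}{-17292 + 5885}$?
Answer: $- \frac{112281922255}{3466691} \approx -32389.0$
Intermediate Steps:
$K = - \frac{2734147}{3466691}$ ($K = \frac{8998 + \frac{9394}{-6686}}{-11407} = \left(8998 + 9394 \left(- \frac{1}{6686}\right)\right) \left(- \frac{1}{11407}\right) = \left(8998 - \frac{4697}{3343}\right) \left(- \frac{1}{11407}\right) = \frac{30075617}{3343} \left(- \frac{1}{11407}\right) = - \frac{2734147}{3466691} \approx -0.78869$)
$K - 32388 = - \frac{2734147}{3466691} - 32388 = - \frac{112281922255}{3466691}$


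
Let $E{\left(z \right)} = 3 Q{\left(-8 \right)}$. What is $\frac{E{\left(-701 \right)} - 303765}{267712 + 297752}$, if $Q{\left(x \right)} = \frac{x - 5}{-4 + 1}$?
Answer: $- \frac{37969}{70683} \approx -0.53717$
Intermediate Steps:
$Q{\left(x \right)} = \frac{5}{3} - \frac{x}{3}$ ($Q{\left(x \right)} = \frac{-5 + x}{-3} = \left(-5 + x\right) \left(- \frac{1}{3}\right) = \frac{5}{3} - \frac{x}{3}$)
$E{\left(z \right)} = 13$ ($E{\left(z \right)} = 3 \left(\frac{5}{3} - - \frac{8}{3}\right) = 3 \left(\frac{5}{3} + \frac{8}{3}\right) = 3 \cdot \frac{13}{3} = 13$)
$\frac{E{\left(-701 \right)} - 303765}{267712 + 297752} = \frac{13 - 303765}{267712 + 297752} = - \frac{303752}{565464} = \left(-303752\right) \frac{1}{565464} = - \frac{37969}{70683}$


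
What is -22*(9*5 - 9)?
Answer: -792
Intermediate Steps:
-22*(9*5 - 9) = -22*(45 - 9) = -22*36 = -792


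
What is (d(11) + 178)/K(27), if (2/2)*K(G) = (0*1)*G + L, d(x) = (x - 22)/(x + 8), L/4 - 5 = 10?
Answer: 3371/1140 ≈ 2.9570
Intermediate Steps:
L = 60 (L = 20 + 4*10 = 20 + 40 = 60)
d(x) = (-22 + x)/(8 + x)
K(G) = 60 (K(G) = (0*1)*G + 60 = 0*G + 60 = 0 + 60 = 60)
(d(11) + 178)/K(27) = ((-22 + 11)/(8 + 11) + 178)/60 = (-11/19 + 178)*(1/60) = (3371/19)*(1/60) = 3371/1140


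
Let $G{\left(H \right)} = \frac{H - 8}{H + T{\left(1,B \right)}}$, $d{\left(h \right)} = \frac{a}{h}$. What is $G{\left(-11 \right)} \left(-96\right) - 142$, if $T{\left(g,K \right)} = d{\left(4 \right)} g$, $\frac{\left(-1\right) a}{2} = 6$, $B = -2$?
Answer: $- \frac{1906}{7} \approx -272.29$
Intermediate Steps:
$a = -12$ ($a = \left(-2\right) 6 = -12$)
$d{\left(h \right)} = - \frac{12}{h}$
$T{\left(g,K \right)} = - 3 g$ ($T{\left(g,K \right)} = - \frac{12}{4} g = \left(-12\right) \frac{1}{4} g = - 3 g$)
$G{\left(H \right)} = \frac{-8 + H}{-3 + H}$ ($G{\left(H \right)} = \frac{H - 8}{H - 3} = \frac{-8 + H}{H - 3} = \frac{-8 + H}{-3 + H}$)
$G{\left(-11 \right)} \left(-96\right) - 142 = \frac{-8 - 11}{-3 - 11} \left(-96\right) - 142 = \frac{1}{-14} \left(-19\right) \left(-96\right) - 142 = \left(- \frac{1}{14}\right) \left(-19\right) \left(-96\right) - 142 = \frac{19}{14} \left(-96\right) - 142 = - \frac{912}{7} - 142 = - \frac{1906}{7}$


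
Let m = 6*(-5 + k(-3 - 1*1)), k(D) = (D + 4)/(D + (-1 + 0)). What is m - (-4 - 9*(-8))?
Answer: -98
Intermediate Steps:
k(D) = (4 + D)/(-1 + D) (k(D) = (4 + D)/(D - 1) = (4 + D)/(-1 + D))
m = -30 (m = 6*(-5 + (4 + (-3 - 1*1))/(-1 + (-3 - 1*1))) = 6*(-5 + (4 + (-3 - 1))/(-1 + (-3 - 1))) = 6*(-5 + (4 - 4)/(-1 - 4)) = 6*(-5 + 0/(-5)) = 6*(-5 - 1/5*0) = 6*(-5 + 0) = 6*(-5) = -30)
m - (-4 - 9*(-8)) = -30 - (-4 - 9*(-8)) = -30 - (-4 + 72) = -30 - 1*68 = -30 - 68 = -98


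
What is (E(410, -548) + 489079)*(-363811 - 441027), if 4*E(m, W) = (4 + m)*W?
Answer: -347980562518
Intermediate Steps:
E(m, W) = W*(4 + m)/4 (E(m, W) = ((4 + m)*W)/4 = (W*(4 + m))/4 = W*(4 + m)/4)
(E(410, -548) + 489079)*(-363811 - 441027) = ((¼)*(-548)*(4 + 410) + 489079)*(-363811 - 441027) = ((¼)*(-548)*414 + 489079)*(-804838) = (-56718 + 489079)*(-804838) = 432361*(-804838) = -347980562518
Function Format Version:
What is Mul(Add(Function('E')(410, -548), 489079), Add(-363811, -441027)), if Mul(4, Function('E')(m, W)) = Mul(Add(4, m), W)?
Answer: -347980562518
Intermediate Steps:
Function('E')(m, W) = Mul(Rational(1, 4), W, Add(4, m)) (Function('E')(m, W) = Mul(Rational(1, 4), Mul(Add(4, m), W)) = Mul(Rational(1, 4), Mul(W, Add(4, m))) = Mul(Rational(1, 4), W, Add(4, m)))
Mul(Add(Function('E')(410, -548), 489079), Add(-363811, -441027)) = Mul(Add(Mul(Rational(1, 4), -548, Add(4, 410)), 489079), Add(-363811, -441027)) = Mul(Add(Mul(Rational(1, 4), -548, 414), 489079), -804838) = Mul(Add(-56718, 489079), -804838) = Mul(432361, -804838) = -347980562518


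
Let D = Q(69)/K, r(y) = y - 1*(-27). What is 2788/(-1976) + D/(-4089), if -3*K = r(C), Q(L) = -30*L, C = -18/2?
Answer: -1006821/673322 ≈ -1.4953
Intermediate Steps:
C = -9 (C = -18*½ = -9)
r(y) = 27 + y (r(y) = y + 27 = 27 + y)
K = -6 (K = -(27 - 9)/3 = -⅓*18 = -6)
D = 345 (D = -30*69/(-6) = -2070*(-⅙) = 345)
2788/(-1976) + D/(-4089) = 2788/(-1976) + 345/(-4089) = 2788*(-1/1976) + 345*(-1/4089) = -697/494 - 115/1363 = -1006821/673322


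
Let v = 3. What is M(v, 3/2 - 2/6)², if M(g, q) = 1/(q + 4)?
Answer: 36/961 ≈ 0.037461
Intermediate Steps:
M(g, q) = 1/(4 + q)
M(v, 3/2 - 2/6)² = (1/(4 + (3/2 - 2/6)))² = (1/(4 + (3*(½) - 2*⅙)))² = (1/(4 + (3/2 - ⅓)))² = (1/(4 + 7/6))² = (1/(31/6))² = (6/31)² = 36/961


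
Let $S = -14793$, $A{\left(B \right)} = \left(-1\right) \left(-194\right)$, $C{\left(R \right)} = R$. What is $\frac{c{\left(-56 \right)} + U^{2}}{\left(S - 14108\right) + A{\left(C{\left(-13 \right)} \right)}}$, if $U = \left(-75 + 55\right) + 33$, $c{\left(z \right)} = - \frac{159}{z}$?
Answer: $- \frac{9623}{1607592} \approx -0.005986$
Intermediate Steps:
$A{\left(B \right)} = 194$
$U = 13$ ($U = -20 + 33 = 13$)
$\frac{c{\left(-56 \right)} + U^{2}}{\left(S - 14108\right) + A{\left(C{\left(-13 \right)} \right)}} = \frac{- \frac{159}{-56} + 13^{2}}{\left(-14793 - 14108\right) + 194} = \frac{\left(-159\right) \left(- \frac{1}{56}\right) + 169}{\left(-14793 - 14108\right) + 194} = \frac{\frac{159}{56} + 169}{-28901 + 194} = \frac{9623}{56 \left(-28707\right)} = \frac{9623}{56} \left(- \frac{1}{28707}\right) = - \frac{9623}{1607592}$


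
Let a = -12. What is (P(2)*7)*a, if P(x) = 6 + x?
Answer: -672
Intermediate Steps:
(P(2)*7)*a = ((6 + 2)*7)*(-12) = (8*7)*(-12) = 56*(-12) = -672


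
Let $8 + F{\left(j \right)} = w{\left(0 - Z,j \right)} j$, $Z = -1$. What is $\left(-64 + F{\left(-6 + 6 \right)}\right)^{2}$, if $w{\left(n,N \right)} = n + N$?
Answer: $5184$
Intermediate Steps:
$w{\left(n,N \right)} = N + n$
$F{\left(j \right)} = -8 + j \left(1 + j\right)$ ($F{\left(j \right)} = -8 + \left(j + \left(0 - -1\right)\right) j = -8 + \left(j + \left(0 + 1\right)\right) j = -8 + \left(j + 1\right) j = -8 + \left(1 + j\right) j = -8 + j \left(1 + j\right)$)
$\left(-64 + F{\left(-6 + 6 \right)}\right)^{2} = \left(-64 - \left(8 - \left(-6 + 6\right) \left(1 + \left(-6 + 6\right)\right)\right)\right)^{2} = \left(-64 - \left(8 + 0 \left(1 + 0\right)\right)\right)^{2} = \left(-64 + \left(-8 + 0 \cdot 1\right)\right)^{2} = \left(-64 + \left(-8 + 0\right)\right)^{2} = \left(-64 - 8\right)^{2} = \left(-72\right)^{2} = 5184$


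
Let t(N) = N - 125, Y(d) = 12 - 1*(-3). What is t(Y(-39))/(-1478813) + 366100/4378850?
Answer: 1548214608/18501429443 ≈ 0.083681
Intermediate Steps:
Y(d) = 15 (Y(d) = 12 + 3 = 15)
t(N) = -125 + N
t(Y(-39))/(-1478813) + 366100/4378850 = (-125 + 15)/(-1478813) + 366100/4378850 = -110*(-1/1478813) + 366100*(1/4378850) = 110/1478813 + 1046/12511 = 1548214608/18501429443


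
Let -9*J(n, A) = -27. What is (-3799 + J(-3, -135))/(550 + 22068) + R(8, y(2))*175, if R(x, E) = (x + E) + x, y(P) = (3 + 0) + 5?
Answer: 47495902/11309 ≈ 4199.8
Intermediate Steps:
J(n, A) = 3 (J(n, A) = -⅑*(-27) = 3)
y(P) = 8 (y(P) = 3 + 5 = 8)
R(x, E) = E + 2*x (R(x, E) = (E + x) + x = E + 2*x)
(-3799 + J(-3, -135))/(550 + 22068) + R(8, y(2))*175 = (-3799 + 3)/(550 + 22068) + (8 + 2*8)*175 = -3796/22618 + (8 + 16)*175 = -3796*1/22618 + 24*175 = -1898/11309 + 4200 = 47495902/11309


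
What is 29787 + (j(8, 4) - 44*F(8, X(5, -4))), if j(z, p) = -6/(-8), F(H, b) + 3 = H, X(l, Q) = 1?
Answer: 118271/4 ≈ 29568.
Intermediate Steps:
F(H, b) = -3 + H
j(z, p) = ¾ (j(z, p) = -6*(-⅛) = ¾)
29787 + (j(8, 4) - 44*F(8, X(5, -4))) = 29787 + (¾ - 44*(-3 + 8)) = 29787 + (¾ - 44*5) = 29787 + (¾ - 220) = 29787 - 877/4 = 118271/4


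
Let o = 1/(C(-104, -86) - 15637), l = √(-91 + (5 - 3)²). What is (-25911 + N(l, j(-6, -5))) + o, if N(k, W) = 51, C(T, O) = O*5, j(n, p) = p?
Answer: -415492621/16067 ≈ -25860.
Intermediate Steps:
l = I*√87 (l = √(-91 + 2²) = √(-91 + 4) = √(-87) = I*√87 ≈ 9.3274*I)
C(T, O) = 5*O
o = -1/16067 (o = 1/(5*(-86) - 15637) = 1/(-430 - 15637) = 1/(-16067) = -1/16067 ≈ -6.2239e-5)
(-25911 + N(l, j(-6, -5))) + o = (-25911 + 51) - 1/16067 = -25860 - 1/16067 = -415492621/16067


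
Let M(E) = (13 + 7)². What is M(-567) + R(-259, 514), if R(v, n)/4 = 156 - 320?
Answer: -256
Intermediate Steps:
R(v, n) = -656 (R(v, n) = 4*(156 - 320) = 4*(-164) = -656)
M(E) = 400 (M(E) = 20² = 400)
M(-567) + R(-259, 514) = 400 - 656 = -256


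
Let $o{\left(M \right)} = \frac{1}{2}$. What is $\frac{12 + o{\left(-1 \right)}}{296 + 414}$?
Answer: $\frac{5}{284} \approx 0.017606$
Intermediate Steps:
$o{\left(M \right)} = \frac{1}{2}$
$\frac{12 + o{\left(-1 \right)}}{296 + 414} = \frac{12 + \frac{1}{2}}{296 + 414} = \frac{25}{2 \cdot 710} = \frac{25}{2} \cdot \frac{1}{710} = \frac{5}{284}$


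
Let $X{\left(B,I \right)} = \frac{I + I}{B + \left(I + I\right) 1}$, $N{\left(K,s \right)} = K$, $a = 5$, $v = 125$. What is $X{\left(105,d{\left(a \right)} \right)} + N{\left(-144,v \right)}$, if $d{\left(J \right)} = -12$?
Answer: $- \frac{3896}{27} \approx -144.3$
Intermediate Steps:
$X{\left(B,I \right)} = \frac{2 I}{B + 2 I}$ ($X{\left(B,I \right)} = \frac{2 I}{B + 2 I 1} = \frac{2 I}{B + 2 I}$)
$X{\left(105,d{\left(a \right)} \right)} + N{\left(-144,v \right)} = 2 \left(-12\right) \frac{1}{105 + 2 \left(-12\right)} - 144 = 2 \left(-12\right) \frac{1}{105 - 24} - 144 = 2 \left(-12\right) \frac{1}{81} - 144 = - \frac{8}{27} - 144 = - \frac{3896}{27}$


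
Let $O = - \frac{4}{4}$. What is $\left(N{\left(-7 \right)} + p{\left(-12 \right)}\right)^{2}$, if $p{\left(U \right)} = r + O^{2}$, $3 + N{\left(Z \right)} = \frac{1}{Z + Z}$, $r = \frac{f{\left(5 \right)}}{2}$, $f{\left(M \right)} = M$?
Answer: $\frac{9}{49} \approx 0.18367$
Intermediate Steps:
$O = -1$ ($O = \left(-4\right) \frac{1}{4} = -1$)
$r = \frac{5}{2} \approx 2.5$
$N{\left(Z \right)} = -3 + \frac{1}{2 Z}$ ($N{\left(Z \right)} = -3 + \frac{1}{Z + Z} = -3 + \frac{1}{2 Z}$)
$p{\left(U \right)} = \frac{7}{2}$ ($p{\left(U \right)} = \frac{5}{2} + \left(-1\right)^{2} = \frac{5}{2} + 1 = \frac{7}{2}$)
$\left(N{\left(-7 \right)} + p{\left(-12 \right)}\right)^{2} = \left(\left(-3 + \frac{1}{2 \left(-7\right)}\right) + \frac{7}{2}\right)^{2} = \left(\left(-3 + \frac{1}{2} \left(- \frac{1}{7}\right)\right) + \frac{7}{2}\right)^{2} = \left(\left(-3 - \frac{1}{14}\right) + \frac{7}{2}\right)^{2} = \left(- \frac{43}{14} + \frac{7}{2}\right)^{2} = \left(\frac{3}{7}\right)^{2} = \frac{9}{49}$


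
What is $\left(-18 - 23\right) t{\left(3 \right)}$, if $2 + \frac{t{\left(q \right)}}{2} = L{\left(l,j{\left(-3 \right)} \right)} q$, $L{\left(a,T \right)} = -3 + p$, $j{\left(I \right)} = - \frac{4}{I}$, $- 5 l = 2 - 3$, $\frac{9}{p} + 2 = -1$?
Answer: $1640$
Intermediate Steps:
$p = -3$ ($p = \frac{9}{-2 - 1} = \frac{9}{-3} = 9 \left(- \frac{1}{3}\right) = -3$)
$l = \frac{1}{5}$ ($l = - \frac{2 - 3}{5} = \left(- \frac{1}{5}\right) \left(-1\right) = \frac{1}{5} \approx 0.2$)
$L{\left(a,T \right)} = -6$ ($L{\left(a,T \right)} = -3 - 3 = -6$)
$t{\left(q \right)} = -4 - 12 q$ ($t{\left(q \right)} = -4 + 2 \left(- 6 q\right) = -4 - 12 q$)
$\left(-18 - 23\right) t{\left(3 \right)} = \left(-18 - 23\right) \left(-4 - 36\right) = \left(-18 - 23\right) \left(-40\right) = \left(-41\right) \left(-40\right) = 1640$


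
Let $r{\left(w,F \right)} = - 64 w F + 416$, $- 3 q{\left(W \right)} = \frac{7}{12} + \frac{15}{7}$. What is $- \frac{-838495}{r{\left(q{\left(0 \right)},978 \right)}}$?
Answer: $\frac{3521679}{240640} \approx 14.635$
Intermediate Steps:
$q{\left(W \right)} = - \frac{229}{252}$ ($q{\left(W \right)} = - \frac{\frac{7}{12} + \frac{15}{7}}{3} = \left(- \frac{1}{3}\right) \frac{229}{84} = - \frac{229}{252}$)
$r{\left(w,F \right)} = 416 - 64 F w$ ($r{\left(w,F \right)} = - 64 F w + 416 = 416 - 64 F w$)
$- \frac{-838495}{r{\left(q{\left(0 \right)},978 \right)}} = - \frac{-838495}{416 - 62592 \left(- \frac{229}{252}\right)} = - \frac{-838495}{416 + \frac{1194464}{21}} = - \frac{-838495}{\frac{1203200}{21}} = - \frac{\left(-838495\right) 21}{1203200} = \left(-1\right) \left(- \frac{3521679}{240640}\right) = \frac{3521679}{240640}$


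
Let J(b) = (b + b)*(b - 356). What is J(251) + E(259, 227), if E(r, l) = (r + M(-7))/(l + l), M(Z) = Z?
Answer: -11965044/227 ≈ -52709.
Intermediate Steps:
J(b) = 2*b*(-356 + b) (J(b) = (2*b)*(-356 + b) = 2*b*(-356 + b))
E(r, l) = (-7 + r)/(2*l) (E(r, l) = (r - 7)/(l + l) = (-7 + r)/((2*l)) = (-7 + r)*(1/(2*l)) = (-7 + r)/(2*l))
J(251) + E(259, 227) = 2*251*(-356 + 251) + (1/2)*(-7 + 259)/227 = 2*251*(-105) + (1/2)*(1/227)*252 = -52710 + 126/227 = -11965044/227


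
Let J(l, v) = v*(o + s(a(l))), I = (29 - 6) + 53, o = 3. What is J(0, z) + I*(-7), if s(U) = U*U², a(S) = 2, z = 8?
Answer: -444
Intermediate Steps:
s(U) = U³
I = 76 (I = 23 + 53 = 76)
J(l, v) = 11*v (J(l, v) = v*(3 + 2³) = v*(3 + 8) = v*11 = 11*v)
J(0, z) + I*(-7) = 11*8 + 76*(-7) = 88 - 532 = -444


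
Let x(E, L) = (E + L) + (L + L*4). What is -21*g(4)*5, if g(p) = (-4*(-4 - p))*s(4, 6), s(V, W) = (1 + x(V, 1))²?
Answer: -406560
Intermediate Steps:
x(E, L) = E + 6*L (x(E, L) = (E + L) + (L + 4*L) = (E + L) + 5*L = E + 6*L)
s(V, W) = (7 + V)² (s(V, W) = (1 + (V + 6*1))² = (1 + (V + 6))² = (1 + (6 + V))² = (7 + V)²)
g(p) = 1936 + 484*p (g(p) = (-4*(-4 - p))*(7 + 4)² = (16 + 4*p)*11² = (16 + 4*p)*121 = 1936 + 484*p)
-21*g(4)*5 = -21*(1936 + 484*4)*5 = -21*(1936 + 1936)*5 = -21*3872*5 = -81312*5 = -406560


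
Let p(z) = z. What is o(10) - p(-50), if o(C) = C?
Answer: 60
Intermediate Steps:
o(10) - p(-50) = 10 - 1*(-50) = 10 + 50 = 60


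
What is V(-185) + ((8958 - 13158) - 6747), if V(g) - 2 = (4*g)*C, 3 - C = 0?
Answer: -13165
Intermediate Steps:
C = 3 (C = 3 - 1*0 = 3 + 0 = 3)
V(g) = 2 + 12*g (V(g) = 2 + (4*g)*3 = 2 + 12*g)
V(-185) + ((8958 - 13158) - 6747) = (2 + 12*(-185)) + ((8958 - 13158) - 6747) = (2 - 2220) + (-4200 - 6747) = -2218 - 10947 = -13165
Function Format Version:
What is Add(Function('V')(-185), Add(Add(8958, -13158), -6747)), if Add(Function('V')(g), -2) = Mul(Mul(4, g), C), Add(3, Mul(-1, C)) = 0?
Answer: -13165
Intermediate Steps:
C = 3 (C = Add(3, Mul(-1, 0)) = Add(3, 0) = 3)
Function('V')(g) = Add(2, Mul(12, g)) (Function('V')(g) = Add(2, Mul(Mul(4, g), 3)) = Add(2, Mul(12, g)))
Add(Function('V')(-185), Add(Add(8958, -13158), -6747)) = Add(Add(2, Mul(12, -185)), Add(Add(8958, -13158), -6747)) = Add(Add(2, -2220), Add(-4200, -6747)) = Add(-2218, -10947) = -13165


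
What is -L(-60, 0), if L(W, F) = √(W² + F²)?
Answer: -60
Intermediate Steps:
L(W, F) = √(F² + W²)
-L(-60, 0) = -√(0² + (-60)²) = -√(0 + 3600) = -√3600 = -1*60 = -60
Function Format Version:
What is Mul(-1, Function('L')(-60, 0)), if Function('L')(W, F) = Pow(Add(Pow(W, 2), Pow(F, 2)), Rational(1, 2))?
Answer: -60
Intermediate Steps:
Function('L')(W, F) = Pow(Add(Pow(F, 2), Pow(W, 2)), Rational(1, 2))
Mul(-1, Function('L')(-60, 0)) = Mul(-1, Pow(Add(Pow(0, 2), Pow(-60, 2)), Rational(1, 2))) = Mul(-1, Pow(Add(0, 3600), Rational(1, 2))) = Mul(-1, Pow(3600, Rational(1, 2))) = Mul(-1, 60) = -60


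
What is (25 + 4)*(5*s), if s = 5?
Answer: 725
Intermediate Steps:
(25 + 4)*(5*s) = (25 + 4)*(5*5) = 29*25 = 725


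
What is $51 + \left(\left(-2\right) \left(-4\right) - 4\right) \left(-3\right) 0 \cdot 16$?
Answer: $51$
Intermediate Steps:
$51 + \left(\left(-2\right) \left(-4\right) - 4\right) \left(-3\right) 0 \cdot 16 = 51 + \left(8 - 4\right) \left(-3\right) 0 \cdot 16 = 51 + 4 \left(-3\right) 0 \cdot 16 = 51 + \left(-12\right) 0 \cdot 16 = 51 + 0 \cdot 16 = 51 + 0 = 51$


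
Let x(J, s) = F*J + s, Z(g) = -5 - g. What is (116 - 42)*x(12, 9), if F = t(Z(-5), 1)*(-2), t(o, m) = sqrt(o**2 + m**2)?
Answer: -1110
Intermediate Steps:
t(o, m) = sqrt(m**2 + o**2)
F = -2 (F = sqrt(1**2 + (-5 - 1*(-5))**2)*(-2) = sqrt(1 + (-5 + 5)**2)*(-2) = sqrt(1 + 0**2)*(-2) = sqrt(1 + 0)*(-2) = sqrt(1)*(-2) = 1*(-2) = -2)
x(J, s) = s - 2*J (x(J, s) = -2*J + s = s - 2*J)
(116 - 42)*x(12, 9) = (116 - 42)*(9 - 2*12) = 74*(9 - 24) = 74*(-15) = -1110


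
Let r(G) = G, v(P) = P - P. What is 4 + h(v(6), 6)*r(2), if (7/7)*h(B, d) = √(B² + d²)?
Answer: 16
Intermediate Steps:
v(P) = 0
h(B, d) = √(B² + d²)
4 + h(v(6), 6)*r(2) = 4 + √(0² + 6²)*2 = 4 + √(0 + 36)*2 = 4 + √36*2 = 4 + 6*2 = 4 + 12 = 16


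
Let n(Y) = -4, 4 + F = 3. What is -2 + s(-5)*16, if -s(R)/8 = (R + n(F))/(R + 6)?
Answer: 1150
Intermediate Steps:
F = -1 (F = -4 + 3 = -1)
s(R) = -8*(-4 + R)/(6 + R) (s(R) = -8*(R - 4)/(R + 6) = -8*(-4 + R)/(6 + R))
-2 + s(-5)*16 = -2 + (8*(4 - 1*(-5))/(6 - 5))*16 = -2 + (8*(4 + 5)/1)*16 = -2 + (8*1*9)*16 = -2 + 72*16 = -2 + 1152 = 1150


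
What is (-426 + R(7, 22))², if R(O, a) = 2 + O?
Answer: 173889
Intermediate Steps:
(-426 + R(7, 22))² = (-426 + (2 + 7))² = (-426 + 9)² = (-417)² = 173889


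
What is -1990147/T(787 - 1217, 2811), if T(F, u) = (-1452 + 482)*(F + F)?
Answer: -1990147/834200 ≈ -2.3857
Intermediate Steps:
T(F, u) = -1940*F
-1990147/T(787 - 1217, 2811) = -1990147*(-1/(1940*(787 - 1217))) = -1990147/((-1940*(-430))) = -1990147/834200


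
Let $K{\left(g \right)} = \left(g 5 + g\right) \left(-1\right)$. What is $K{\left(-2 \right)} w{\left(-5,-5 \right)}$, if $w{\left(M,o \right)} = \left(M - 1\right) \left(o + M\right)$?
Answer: $720$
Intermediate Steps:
$w{\left(M,o \right)} = \left(-1 + M\right) \left(M + o\right)$
$K{\left(g \right)} = - 6 g$ ($K{\left(g \right)} = \left(5 g + g\right) \left(-1\right) = 6 g \left(-1\right) = - 6 g$)
$K{\left(-2 \right)} w{\left(-5,-5 \right)} = \left(-6\right) \left(-2\right) \left(\left(-5\right)^{2} - -5 - -5 - -25\right) = 12 \left(25 + 5 + 5 + 25\right) = 12 \cdot 60 = 720$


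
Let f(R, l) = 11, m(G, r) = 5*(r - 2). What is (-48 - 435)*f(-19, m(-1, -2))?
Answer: -5313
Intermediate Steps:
m(G, r) = -10 + 5*r (m(G, r) = 5*(-2 + r) = -10 + 5*r)
(-48 - 435)*f(-19, m(-1, -2)) = (-48 - 435)*11 = -483*11 = -5313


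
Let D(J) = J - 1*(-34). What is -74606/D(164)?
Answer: -37303/99 ≈ -376.80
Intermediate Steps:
D(J) = 34 + J (D(J) = J + 34 = 34 + J)
-74606/D(164) = -74606/(34 + 164) = -74606/198 = -74606*1/198 = -37303/99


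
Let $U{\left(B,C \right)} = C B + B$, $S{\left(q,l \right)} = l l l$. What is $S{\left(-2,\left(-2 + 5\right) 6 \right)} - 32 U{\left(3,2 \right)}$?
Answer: $5544$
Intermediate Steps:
$S{\left(q,l \right)} = l^{3}$ ($S{\left(q,l \right)} = l^{2} l = l^{3}$)
$U{\left(B,C \right)} = B + B C$ ($U{\left(B,C \right)} = B C + B = B + B C$)
$S{\left(-2,\left(-2 + 5\right) 6 \right)} - 32 U{\left(3,2 \right)} = \left(\left(-2 + 5\right) 6\right)^{3} - 32 \cdot 3 \left(1 + 2\right) = \left(3 \cdot 6\right)^{3} - 32 \cdot 3 \cdot 3 = 18^{3} - 288 = 5832 - 288 = 5544$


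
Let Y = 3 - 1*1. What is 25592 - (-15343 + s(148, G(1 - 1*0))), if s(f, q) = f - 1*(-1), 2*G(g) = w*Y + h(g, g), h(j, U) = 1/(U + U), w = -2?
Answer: 40786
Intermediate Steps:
Y = 2 (Y = 3 - 1 = 2)
h(j, U) = 1/(2*U)
G(g) = -2 + 1/(4*g) (G(g) = (-2*2 + 1/(2*g))/2 = (-4 + 1/(2*g))/2 = -2 + 1/(4*g))
s(f, q) = 1 + f (s(f, q) = f + 1 = 1 + f)
25592 - (-15343 + s(148, G(1 - 1*0))) = 25592 - (-15343 + (1 + 148)) = 25592 - (-15343 + 149) = 25592 - 1*(-15194) = 25592 + 15194 = 40786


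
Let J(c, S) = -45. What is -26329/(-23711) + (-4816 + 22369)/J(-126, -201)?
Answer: -138338126/355665 ≈ -388.96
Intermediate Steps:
-26329/(-23711) + (-4816 + 22369)/J(-126, -201) = -26329/(-23711) + (-4816 + 22369)/(-45) = -26329*(-1/23711) + 17553*(-1/45) = 26329/23711 - 5851/15 = -138338126/355665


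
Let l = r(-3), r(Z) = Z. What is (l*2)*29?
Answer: -174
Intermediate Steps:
l = -3
(l*2)*29 = -3*2*29 = -6*29 = -174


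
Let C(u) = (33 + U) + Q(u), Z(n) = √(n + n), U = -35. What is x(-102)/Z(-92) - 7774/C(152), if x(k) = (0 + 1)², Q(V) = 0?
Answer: 3887 - I*√46/92 ≈ 3887.0 - 0.073721*I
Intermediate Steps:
Z(n) = √2*√n (Z(n) = √(2*n) = √2*√n)
C(u) = -2 (C(u) = (33 - 35) + 0 = -2 + 0 = -2)
x(k) = 1 (x(k) = 1² = 1)
x(-102)/Z(-92) - 7774/C(152) = 1/(√2*√(-92)) - 7774/(-2) = 1/(√2*(2*I*√23)) - 7774*(-½) = 1/(2*I*√46) + 3887 = 1*(-I*√46/92) + 3887 = -I*√46/92 + 3887 = 3887 - I*√46/92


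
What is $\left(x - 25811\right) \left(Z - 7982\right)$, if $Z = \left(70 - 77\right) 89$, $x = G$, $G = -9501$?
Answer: $303859760$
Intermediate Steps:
$x = -9501$
$Z = -623$ ($Z = \left(-7\right) 89 = -623$)
$\left(x - 25811\right) \left(Z - 7982\right) = \left(-9501 - 25811\right) \left(-623 - 7982\right) = \left(-35312\right) \left(-8605\right) = 303859760$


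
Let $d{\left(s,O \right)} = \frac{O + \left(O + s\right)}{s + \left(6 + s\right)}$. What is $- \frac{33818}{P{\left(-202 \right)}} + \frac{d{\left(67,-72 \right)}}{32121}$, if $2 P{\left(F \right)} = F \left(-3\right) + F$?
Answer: $- \frac{10862680891}{64884420} \approx -167.42$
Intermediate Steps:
$d{\left(s,O \right)} = \frac{s + 2 O}{6 + 2 s}$
$P{\left(F \right)} = - F$ ($P{\left(F \right)} = \frac{F \left(-3\right) + F}{2} = \frac{- 3 F + F}{2} = \frac{\left(-2\right) F}{2} = - F$)
$- \frac{33818}{P{\left(-202 \right)}} + \frac{d{\left(67,-72 \right)}}{32121} = - \frac{33818}{\left(-1\right) \left(-202\right)} + \frac{\frac{1}{3 + 67} \left(-72 + \frac{1}{2} \cdot 67\right)}{32121} = - \frac{33818}{202} + \frac{-72 + \frac{67}{2}}{70} \cdot \frac{1}{32121} = \left(-33818\right) \frac{1}{202} + \frac{1}{70} \left(- \frac{77}{2}\right) \frac{1}{32121} = - \frac{16909}{101} - \frac{11}{642420} = - \frac{10862680891}{64884420}$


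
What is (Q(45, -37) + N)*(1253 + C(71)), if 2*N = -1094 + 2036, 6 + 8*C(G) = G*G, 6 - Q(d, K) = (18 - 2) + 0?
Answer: 6942199/8 ≈ 8.6778e+5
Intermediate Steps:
Q(d, K) = -10 (Q(d, K) = 6 - ((18 - 2) + 0) = 6 - (16 + 0) = 6 - 1*16 = 6 - 16 = -10)
C(G) = -¾ + G²/8 (C(G) = -¾ + (G*G)/8 = -¾ + G²/8)
N = 471 (N = (-1094 + 2036)/2 = (½)*942 = 471)
(Q(45, -37) + N)*(1253 + C(71)) = (-10 + 471)*(1253 + (-¾ + (⅛)*71²)) = 461*(1253 + (-¾ + (⅛)*5041)) = 461*(1253 + (-¾ + 5041/8)) = 461*(1253 + 5035/8) = 461*(15059/8) = 6942199/8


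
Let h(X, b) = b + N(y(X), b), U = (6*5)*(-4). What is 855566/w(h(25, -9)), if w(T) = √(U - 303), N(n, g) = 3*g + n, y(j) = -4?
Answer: -855566*I*√47/141 ≈ -41599.0*I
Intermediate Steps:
N(n, g) = n + 3*g
U = -120 (U = 30*(-4) = -120)
h(X, b) = -4 + 4*b (h(X, b) = b + (-4 + 3*b) = -4 + 4*b)
w(T) = 3*I*√47 (w(T) = √(-120 - 303) = √(-423) = 3*I*√47)
855566/w(h(25, -9)) = 855566/((3*I*√47)) = 855566*(-I*√47/141) = -855566*I*√47/141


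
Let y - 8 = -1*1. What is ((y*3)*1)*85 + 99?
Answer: 1884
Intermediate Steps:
y = 7 (y = 8 - 1*1 = 8 - 1 = 7)
((y*3)*1)*85 + 99 = ((7*3)*1)*85 + 99 = (21*1)*85 + 99 = 21*85 + 99 = 1785 + 99 = 1884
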